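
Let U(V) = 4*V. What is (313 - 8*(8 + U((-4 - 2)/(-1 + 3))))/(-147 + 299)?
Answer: 345/152 ≈ 2.2697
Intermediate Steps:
(313 - 8*(8 + U((-4 - 2)/(-1 + 3))))/(-147 + 299) = (313 - 8*(8 + 4*((-4 - 2)/(-1 + 3))))/(-147 + 299) = (313 - 8*(8 + 4*(-6/2)))/152 = (313 - 8*(8 + 4*(-6*1/2)))*(1/152) = (313 - 8*(8 + 4*(-3)))*(1/152) = (313 - 8*(8 - 12))*(1/152) = (313 - 8*(-4))*(1/152) = (313 + 32)*(1/152) = 345*(1/152) = 345/152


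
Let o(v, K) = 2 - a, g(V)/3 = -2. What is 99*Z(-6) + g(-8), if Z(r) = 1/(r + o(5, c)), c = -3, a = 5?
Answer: -17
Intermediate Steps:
g(V) = -6 (g(V) = 3*(-2) = -6)
o(v, K) = -3 (o(v, K) = 2 - 1*5 = 2 - 5 = -3)
Z(r) = 1/(-3 + r) (Z(r) = 1/(r - 3) = 1/(-3 + r))
99*Z(-6) + g(-8) = 99/(-3 - 6) - 6 = 99/(-9) - 6 = 99*(-⅑) - 6 = -11 - 6 = -17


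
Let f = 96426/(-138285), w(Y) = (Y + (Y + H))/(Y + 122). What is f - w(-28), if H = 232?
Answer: -1855678/722155 ≈ -2.5696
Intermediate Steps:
w(Y) = (232 + 2*Y)/(122 + Y) (w(Y) = (Y + (Y + 232))/(Y + 122) = (Y + (232 + Y))/(122 + Y) = (232 + 2*Y)/(122 + Y))
f = -10714/15365 (f = 96426*(-1/138285) = -10714/15365 ≈ -0.69730)
f - w(-28) = -10714/15365 - 2*(116 - 28)/(122 - 28) = -10714/15365 - 2*88/94 = -10714/15365 - 1*88/47 = -10714/15365 - 88/47 = -1855678/722155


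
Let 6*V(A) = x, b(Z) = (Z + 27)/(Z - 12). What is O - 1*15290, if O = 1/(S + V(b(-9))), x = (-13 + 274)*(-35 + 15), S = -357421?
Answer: -5478269391/358291 ≈ -15290.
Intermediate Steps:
b(Z) = (27 + Z)/(-12 + Z)
x = -5220 (x = 261*(-20) = -5220)
V(A) = -870 (V(A) = (⅙)*(-5220) = -870)
O = -1/358291 (O = 1/(-357421 - 870) = 1/(-358291) = -1/358291 ≈ -2.7910e-6)
O - 1*15290 = -1/358291 - 1*15290 = -1/358291 - 15290 = -5478269391/358291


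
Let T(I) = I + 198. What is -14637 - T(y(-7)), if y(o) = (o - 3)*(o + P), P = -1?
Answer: -14915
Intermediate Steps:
y(o) = (-1 + o)*(-3 + o) (y(o) = (o - 3)*(o - 1) = (-3 + o)*(-1 + o) = (-1 + o)*(-3 + o))
T(I) = 198 + I
-14637 - T(y(-7)) = -14637 - (198 + (3 + (-7)² - 4*(-7))) = -14637 - (198 + (3 + 49 + 28)) = -14637 - (198 + 80) = -14637 - 1*278 = -14637 - 278 = -14915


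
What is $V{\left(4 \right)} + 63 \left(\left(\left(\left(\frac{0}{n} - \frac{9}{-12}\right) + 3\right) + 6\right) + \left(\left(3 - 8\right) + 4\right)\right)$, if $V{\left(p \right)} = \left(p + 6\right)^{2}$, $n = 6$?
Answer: $\frac{2605}{4} \approx 651.25$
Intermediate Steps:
$V{\left(p \right)} = \left(6 + p\right)^{2}$
$V{\left(4 \right)} + 63 \left(\left(\left(\left(\frac{0}{n} - \frac{9}{-12}\right) + 3\right) + 6\right) + \left(\left(3 - 8\right) + 4\right)\right) = \left(6 + 4\right)^{2} + 63 \left(\left(\left(\left(\frac{0}{6} - \frac{9}{-12}\right) + 3\right) + 6\right) + \left(\left(3 - 8\right) + 4\right)\right) = 10^{2} + 63 \left(\left(\left(\left(0 \cdot \frac{1}{6} - - \frac{3}{4}\right) + 3\right) + 6\right) + \left(-5 + 4\right)\right) = 100 + 63 \left(\left(\left(\left(0 + \frac{3}{4}\right) + 3\right) + 6\right) - 1\right) = 100 + 63 \left(\left(\left(\frac{3}{4} + 3\right) + 6\right) - 1\right) = 100 + 63 \left(\left(\frac{15}{4} + 6\right) - 1\right) = 100 + 63 \left(\frac{39}{4} - 1\right) = 100 + 63 \cdot \frac{35}{4} = 100 + \frac{2205}{4} = \frac{2605}{4}$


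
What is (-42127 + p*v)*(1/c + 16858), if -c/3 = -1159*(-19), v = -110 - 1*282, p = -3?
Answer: -45606721360403/66063 ≈ -6.9035e+8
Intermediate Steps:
v = -392 (v = -110 - 282 = -392)
c = -66063 (c = -(-3477)*(-19) = -3*22021 = -66063)
(-42127 + p*v)*(1/c + 16858) = (-42127 - 3*(-392))*(1/(-66063) + 16858) = (-42127 + 1176)*(-1/66063 + 16858) = -40951*1113690053/66063 = -45606721360403/66063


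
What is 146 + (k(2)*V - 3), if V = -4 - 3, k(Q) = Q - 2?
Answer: 143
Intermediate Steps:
k(Q) = -2 + Q
V = -7
146 + (k(2)*V - 3) = 146 + ((-2 + 2)*(-7) - 3) = 146 + (0*(-7) - 3) = 146 + (0 - 3) = 146 - 3 = 143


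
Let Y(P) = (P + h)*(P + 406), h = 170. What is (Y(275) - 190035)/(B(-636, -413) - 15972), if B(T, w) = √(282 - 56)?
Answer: -902497860/127552279 - 56505*√226/127552279 ≈ -7.0822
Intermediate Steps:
Y(P) = (170 + P)*(406 + P) (Y(P) = (P + 170)*(P + 406) = (170 + P)*(406 + P))
B(T, w) = √226
(Y(275) - 190035)/(B(-636, -413) - 15972) = ((69020 + 275² + 576*275) - 190035)/(√226 - 15972) = ((69020 + 75625 + 158400) - 190035)/(-15972 + √226) = (303045 - 190035)/(-15972 + √226) = 113010/(-15972 + √226)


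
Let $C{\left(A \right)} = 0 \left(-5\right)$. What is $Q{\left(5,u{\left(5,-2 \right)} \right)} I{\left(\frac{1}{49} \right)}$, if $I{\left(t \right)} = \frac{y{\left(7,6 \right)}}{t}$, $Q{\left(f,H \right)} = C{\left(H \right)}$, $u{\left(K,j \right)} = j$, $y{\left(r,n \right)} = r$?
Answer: $0$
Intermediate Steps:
$C{\left(A \right)} = 0$
$Q{\left(f,H \right)} = 0$
$I{\left(t \right)} = \frac{7}{t}$
$Q{\left(5,u{\left(5,-2 \right)} \right)} I{\left(\frac{1}{49} \right)} = 0 \frac{7}{\frac{1}{49}} = 0 \cdot 7 \frac{1}{\frac{1}{49}} = 0 \cdot 7 \cdot 49 = 0 \cdot 343 = 0$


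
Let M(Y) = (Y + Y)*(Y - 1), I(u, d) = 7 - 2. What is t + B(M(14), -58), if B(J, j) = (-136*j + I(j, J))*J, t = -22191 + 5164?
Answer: 2856025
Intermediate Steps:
t = -17027
I(u, d) = 5
M(Y) = 2*Y*(-1 + Y) (M(Y) = (2*Y)*(-1 + Y) = 2*Y*(-1 + Y))
B(J, j) = J*(5 - 136*j) (B(J, j) = (-136*j + 5)*J = (5 - 136*j)*J = J*(5 - 136*j))
t + B(M(14), -58) = -17027 + (2*14*(-1 + 14))*(5 - 136*(-58)) = -17027 + (2*14*13)*(5 + 7888) = -17027 + 364*7893 = -17027 + 2873052 = 2856025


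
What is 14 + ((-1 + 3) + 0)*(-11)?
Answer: -8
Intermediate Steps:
14 + ((-1 + 3) + 0)*(-11) = 14 + (2 + 0)*(-11) = 14 + 2*(-11) = 14 - 22 = -8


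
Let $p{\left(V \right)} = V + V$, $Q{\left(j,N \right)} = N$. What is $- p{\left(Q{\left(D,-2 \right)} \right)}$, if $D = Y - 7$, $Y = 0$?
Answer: $4$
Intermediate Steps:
$D = -7$ ($D = 0 - 7 = -7$)
$p{\left(V \right)} = 2 V$
$- p{\left(Q{\left(D,-2 \right)} \right)} = - 2 \left(-2\right) = \left(-1\right) \left(-4\right) = 4$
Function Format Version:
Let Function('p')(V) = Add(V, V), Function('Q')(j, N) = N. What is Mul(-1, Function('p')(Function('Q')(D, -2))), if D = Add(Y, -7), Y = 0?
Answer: 4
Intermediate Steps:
D = -7 (D = Add(0, -7) = -7)
Function('p')(V) = Mul(2, V)
Mul(-1, Function('p')(Function('Q')(D, -2))) = Mul(-1, Mul(2, -2)) = Mul(-1, -4) = 4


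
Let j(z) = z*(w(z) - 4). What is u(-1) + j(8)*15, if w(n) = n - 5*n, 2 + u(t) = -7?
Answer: -4329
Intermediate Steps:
u(t) = -9 (u(t) = -2 - 7 = -9)
w(n) = -4*n
j(z) = z*(-4 - 4*z) (j(z) = z*(-4*z - 4) = z*(-4 - 4*z))
u(-1) + j(8)*15 = -9 - 4*8*(1 + 8)*15 = -9 - 4*8*9*15 = -9 - 288*15 = -9 - 4320 = -4329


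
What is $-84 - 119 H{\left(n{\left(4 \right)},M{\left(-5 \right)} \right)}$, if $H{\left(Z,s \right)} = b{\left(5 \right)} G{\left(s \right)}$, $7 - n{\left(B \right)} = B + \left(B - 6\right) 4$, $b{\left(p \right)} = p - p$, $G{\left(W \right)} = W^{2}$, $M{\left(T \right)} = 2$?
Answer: $-84$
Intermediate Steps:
$b{\left(p \right)} = 0$
$n{\left(B \right)} = 31 - 5 B$ ($n{\left(B \right)} = 7 - \left(B + \left(B - 6\right) 4\right) = 7 - \left(B + \left(-6 + B\right) 4\right) = 7 - \left(B + \left(-24 + 4 B\right)\right) = 7 - \left(-24 + 5 B\right) = 31 - 5 B$)
$H{\left(Z,s \right)} = 0$ ($H{\left(Z,s \right)} = 0 s^{2} = 0$)
$-84 - 119 H{\left(n{\left(4 \right)},M{\left(-5 \right)} \right)} = -84 - 0 = -84 + 0 = -84$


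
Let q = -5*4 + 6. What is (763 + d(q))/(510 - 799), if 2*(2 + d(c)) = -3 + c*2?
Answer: -1491/578 ≈ -2.5796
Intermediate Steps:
q = -14 (q = -20 + 6 = -14)
d(c) = -7/2 + c (d(c) = -2 + (-3 + c*2)/2 = -2 + (-3 + 2*c)/2 = -2 + (-3/2 + c) = -7/2 + c)
(763 + d(q))/(510 - 799) = (763 + (-7/2 - 14))/(510 - 799) = (763 - 35/2)/(-289) = -1/289*1491/2 = -1491/578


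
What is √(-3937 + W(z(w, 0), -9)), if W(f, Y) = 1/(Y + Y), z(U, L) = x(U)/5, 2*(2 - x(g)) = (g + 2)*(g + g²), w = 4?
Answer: I*√141734/6 ≈ 62.746*I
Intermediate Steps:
x(g) = 2 - (2 + g)*(g + g²)/2 (x(g) = 2 - (g + 2)*(g + g²)/2 = 2 - (2 + g)*(g + g²)/2)
z(U, L) = ⅖ - 3*U²/10 - U/5 - U³/10 (z(U, L) = (2 - U - 3*U²/2 - U³/2)/5 = (2 - U - 3*U²/2 - U³/2)*(⅕) = ⅖ - 3*U²/10 - U/5 - U³/10)
W(f, Y) = 1/(2*Y)
√(-3937 + W(z(w, 0), -9)) = √(-3937 + (½)/(-9)) = √(-3937 + (½)*(-⅑)) = √(-3937 - 1/18) = √(-70867/18) = I*√141734/6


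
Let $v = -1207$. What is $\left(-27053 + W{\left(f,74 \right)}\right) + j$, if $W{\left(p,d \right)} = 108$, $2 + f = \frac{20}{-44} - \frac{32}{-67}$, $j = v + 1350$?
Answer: $-26802$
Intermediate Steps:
$j = 143$ ($j = -1207 + 1350 = 143$)
$f = - \frac{1457}{737}$ ($f = -2 + \left(\frac{20}{-44} - \frac{32}{-67}\right) = -2 + \left(20 \left(- \frac{1}{44}\right) - - \frac{32}{67}\right) = -2 + \left(- \frac{5}{11} + \frac{32}{67}\right) = -2 + \frac{17}{737} = - \frac{1457}{737} \approx -1.9769$)
$\left(-27053 + W{\left(f,74 \right)}\right) + j = \left(-27053 + 108\right) + 143 = -26945 + 143 = -26802$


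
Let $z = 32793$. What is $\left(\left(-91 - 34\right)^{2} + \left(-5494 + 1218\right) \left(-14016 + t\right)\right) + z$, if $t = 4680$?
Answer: $39969154$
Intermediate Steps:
$\left(\left(-91 - 34\right)^{2} + \left(-5494 + 1218\right) \left(-14016 + t\right)\right) + z = \left(\left(-91 - 34\right)^{2} + \left(-5494 + 1218\right) \left(-14016 + 4680\right)\right) + 32793 = \left(\left(-125\right)^{2} - -39920736\right) + 32793 = \left(15625 + 39920736\right) + 32793 = 39936361 + 32793 = 39969154$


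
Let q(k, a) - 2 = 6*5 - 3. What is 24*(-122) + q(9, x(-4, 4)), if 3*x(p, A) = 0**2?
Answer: -2899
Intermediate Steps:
x(p, A) = 0 (x(p, A) = (1/3)*0**2 = (1/3)*0 = 0)
q(k, a) = 29 (q(k, a) = 2 + (6*5 - 3) = 2 + (30 - 3) = 2 + 27 = 29)
24*(-122) + q(9, x(-4, 4)) = 24*(-122) + 29 = -2928 + 29 = -2899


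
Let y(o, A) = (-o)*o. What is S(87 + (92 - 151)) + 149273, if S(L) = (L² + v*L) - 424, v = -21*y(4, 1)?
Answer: 159041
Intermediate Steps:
y(o, A) = -o²
v = 336 (v = -(-21)*4² = -(-21)*16 = -21*(-16) = 336)
S(L) = -424 + L² + 336*L (S(L) = (L² + 336*L) - 424 = -424 + L² + 336*L)
S(87 + (92 - 151)) + 149273 = (-424 + (87 + (92 - 151))² + 336*(87 + (92 - 151))) + 149273 = (-424 + (87 - 59)² + 336*(87 - 59)) + 149273 = (-424 + 28² + 336*28) + 149273 = (-424 + 784 + 9408) + 149273 = 9768 + 149273 = 159041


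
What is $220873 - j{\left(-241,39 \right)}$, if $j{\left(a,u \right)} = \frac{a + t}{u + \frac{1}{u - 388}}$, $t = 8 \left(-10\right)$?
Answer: $\frac{3006193559}{13610} \approx 2.2088 \cdot 10^{5}$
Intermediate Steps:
$t = -80$
$j{\left(a,u \right)} = \frac{-80 + a}{u + \frac{1}{-388 + u}}$ ($j{\left(a,u \right)} = \frac{a - 80}{u + \frac{1}{u - 388}} = \frac{-80 + a}{u + \frac{1}{-388 + u}}$)
$220873 - j{\left(-241,39 \right)} = 220873 - \frac{31040 - -93508 - 3120 - 9399}{1 + 39^{2} - 15132} = 220873 - \frac{31040 + 93508 - 3120 - 9399}{1 + 1521 - 15132} = 220873 - \frac{1}{-13610} \cdot 112029 = 220873 - \left(- \frac{1}{13610}\right) 112029 = 220873 - - \frac{112029}{13610} = 220873 + \frac{112029}{13610} = \frac{3006193559}{13610}$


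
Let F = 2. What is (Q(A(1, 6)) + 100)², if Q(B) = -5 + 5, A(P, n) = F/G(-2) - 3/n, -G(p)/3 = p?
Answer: 10000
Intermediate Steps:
G(p) = -3*p
A(P, n) = ⅓ - 3/n (A(P, n) = 2/((-3*(-2))) - 3/n = 2/6 - 3/n = 2*(⅙) - 3/n = ⅓ - 3/n)
Q(B) = 0
(Q(A(1, 6)) + 100)² = (0 + 100)² = 100² = 10000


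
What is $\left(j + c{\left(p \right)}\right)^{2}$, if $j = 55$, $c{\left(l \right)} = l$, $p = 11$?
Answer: $4356$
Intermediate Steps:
$\left(j + c{\left(p \right)}\right)^{2} = \left(55 + 11\right)^{2} = 66^{2} = 4356$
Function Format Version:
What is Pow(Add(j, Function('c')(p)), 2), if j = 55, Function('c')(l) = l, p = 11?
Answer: 4356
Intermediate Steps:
Pow(Add(j, Function('c')(p)), 2) = Pow(Add(55, 11), 2) = Pow(66, 2) = 4356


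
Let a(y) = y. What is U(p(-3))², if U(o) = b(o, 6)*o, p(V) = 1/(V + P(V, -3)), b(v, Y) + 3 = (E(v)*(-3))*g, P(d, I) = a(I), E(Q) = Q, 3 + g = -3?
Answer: 1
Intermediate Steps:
g = -6 (g = -3 - 3 = -6)
P(d, I) = I
b(v, Y) = -3 + 18*v (b(v, Y) = -3 + (v*(-3))*(-6) = -3 - 3*v*(-6) = -3 + 18*v)
p(V) = 1/(-3 + V) (p(V) = 1/(V - 3) = 1/(-3 + V))
U(o) = o*(-3 + 18*o) (U(o) = (-3 + 18*o)*o = o*(-3 + 18*o))
U(p(-3))² = (3*(-1 + 6/(-3 - 3))/(-3 - 3))² = (3*(-1 + 6/(-6))/(-6))² = (3*(-⅙)*(-1 + 6*(-⅙)))² = (3*(-⅙)*(-1 - 1))² = (3*(-⅙)*(-2))² = 1² = 1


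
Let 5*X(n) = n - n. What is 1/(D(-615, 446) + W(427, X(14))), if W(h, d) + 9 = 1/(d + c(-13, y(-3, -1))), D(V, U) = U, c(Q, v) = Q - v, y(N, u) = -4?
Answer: 9/3932 ≈ 0.0022889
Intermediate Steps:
X(n) = 0 (X(n) = (n - n)/5 = (1/5)*0 = 0)
W(h, d) = -9 + 1/(-9 + d) (W(h, d) = -9 + 1/(d + (-13 - 1*(-4))) = -9 + 1/(d + (-13 + 4)) = -9 + 1/(d - 9) = -9 + 1/(-9 + d))
1/(D(-615, 446) + W(427, X(14))) = 1/(446 + (82 - 9*0)/(-9 + 0)) = 1/(446 + (82 + 0)/(-9)) = 1/(446 - 1/9*82) = 1/(446 - 82/9) = 1/(3932/9) = 9/3932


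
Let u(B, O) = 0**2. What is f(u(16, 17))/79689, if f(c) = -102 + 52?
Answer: -50/79689 ≈ -0.00062744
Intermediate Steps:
u(B, O) = 0
f(c) = -50
f(u(16, 17))/79689 = -50/79689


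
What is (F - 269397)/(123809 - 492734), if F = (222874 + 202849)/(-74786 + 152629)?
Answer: 20970244948/28718228775 ≈ 0.73021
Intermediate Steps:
F = 425723/77843 ≈ 5.4690
(F - 269397)/(123809 - 492734) = (425723/77843 - 269397)/(123809 - 492734) = -20970244948/77843/(-368925) = -20970244948/77843*(-1/368925) = 20970244948/28718228775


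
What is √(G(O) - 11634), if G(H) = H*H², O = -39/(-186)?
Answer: I*√171907756810/3844 ≈ 107.86*I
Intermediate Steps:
O = 13/62 (O = -39*(-1/186) = 13/62 ≈ 0.20968)
G(H) = H³
√(G(O) - 11634) = √((13/62)³ - 11634) = √(2197/238328 - 11634) = √(-2772705755/238328) = I*√171907756810/3844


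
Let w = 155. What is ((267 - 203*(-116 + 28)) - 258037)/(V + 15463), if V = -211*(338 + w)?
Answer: 119953/44280 ≈ 2.7090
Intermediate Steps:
V = -104023 (V = -211*(338 + 155) = -211*493 = -104023)
((267 - 203*(-116 + 28)) - 258037)/(V + 15463) = ((267 - 203*(-116 + 28)) - 258037)/(-104023 + 15463) = ((267 - 203*(-88)) - 258037)/(-88560) = ((267 + 17864) - 258037)*(-1/88560) = (18131 - 258037)*(-1/88560) = -239906*(-1/88560) = 119953/44280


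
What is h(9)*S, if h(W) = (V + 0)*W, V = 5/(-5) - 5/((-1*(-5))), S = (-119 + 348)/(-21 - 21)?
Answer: 687/7 ≈ 98.143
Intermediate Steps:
S = -229/42 (S = 229/(-42) = 229*(-1/42) = -229/42 ≈ -5.4524)
V = -2 (V = 5*(-1/5) - 5/5 = -1 - 5*1/5 = -1 - 1 = -2)
h(W) = -2*W (h(W) = (-2 + 0)*W = -2*W)
h(9)*S = -2*9*(-229/42) = -18*(-229/42) = 687/7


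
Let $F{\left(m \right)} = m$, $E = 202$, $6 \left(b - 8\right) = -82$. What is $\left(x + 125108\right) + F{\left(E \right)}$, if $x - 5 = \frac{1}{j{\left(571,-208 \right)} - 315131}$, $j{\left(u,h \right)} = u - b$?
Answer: $\frac{118255128842}{943663} \approx 1.2532 \cdot 10^{5}$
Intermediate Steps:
$b = - \frac{17}{3}$ ($b = 8 + \frac{1}{6} \left(-82\right) = 8 - \frac{41}{3} = - \frac{17}{3} \approx -5.6667$)
$j{\left(u,h \right)} = \frac{17}{3} + u$ ($j{\left(u,h \right)} = u - - \frac{17}{3} = u + \frac{17}{3} = \frac{17}{3} + u$)
$x = \frac{4718312}{943663}$ ($x = 5 + \frac{1}{\left(\frac{17}{3} + 571\right) - 315131} = 5 + \frac{1}{\frac{1730}{3} - 315131} = 5 + \frac{1}{- \frac{943663}{3}} = 5 - \frac{3}{943663} = \frac{4718312}{943663} \approx 5.0$)
$\left(x + 125108\right) + F{\left(E \right)} = \left(\frac{4718312}{943663} + 125108\right) + 202 = \frac{118064508916}{943663} + 202 = \frac{118255128842}{943663}$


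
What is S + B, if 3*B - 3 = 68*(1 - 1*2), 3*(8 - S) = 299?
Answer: -340/3 ≈ -113.33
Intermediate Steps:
S = -275/3 (S = 8 - 1/3*299 = 8 - 299/3 = -275/3 ≈ -91.667)
B = -65/3 (B = 1 + (68*(1 - 1*2))/3 = 1 + (68*(1 - 2))/3 = 1 + (68*(-1))/3 = 1 + (1/3)*(-68) = 1 - 68/3 = -65/3 ≈ -21.667)
S + B = -275/3 - 65/3 = -340/3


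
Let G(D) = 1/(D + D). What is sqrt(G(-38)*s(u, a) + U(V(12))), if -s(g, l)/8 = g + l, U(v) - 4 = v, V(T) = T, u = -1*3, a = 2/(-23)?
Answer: 5*sqrt(119738)/437 ≈ 3.9592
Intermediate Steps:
a = -2/23 (a = 2*(-1/23) = -2/23 ≈ -0.086957)
u = -3
G(D) = 1/(2*D)
U(v) = 4 + v
s(g, l) = -8*g - 8*l (s(g, l) = -8*(g + l) = -8*g - 8*l)
sqrt(G(-38)*s(u, a) + U(V(12))) = sqrt(((1/2)/(-38))*(-8*(-3) - 8*(-2/23)) + (4 + 12)) = sqrt(((1/2)*(-1/38))*(24 + 16/23) + 16) = sqrt(-1/76*568/23 + 16) = sqrt(-142/437 + 16) = sqrt(6850/437) = 5*sqrt(119738)/437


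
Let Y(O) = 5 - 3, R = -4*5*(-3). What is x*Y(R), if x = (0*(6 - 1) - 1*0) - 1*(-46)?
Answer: 92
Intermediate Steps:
R = 60 (R = -20*(-3) = 60)
Y(O) = 2
x = 46 (x = (0*5 + 0) + 46 = (0 + 0) + 46 = 0 + 46 = 46)
x*Y(R) = 46*2 = 92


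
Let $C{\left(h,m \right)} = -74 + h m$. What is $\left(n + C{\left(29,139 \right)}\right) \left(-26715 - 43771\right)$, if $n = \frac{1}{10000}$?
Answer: $- \frac{1394565545243}{5000} \approx -2.7891 \cdot 10^{8}$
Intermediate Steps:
$n = \frac{1}{10000} \approx 0.0001$
$\left(n + C{\left(29,139 \right)}\right) \left(-26715 - 43771\right) = \left(\frac{1}{10000} + \left(-74 + 29 \cdot 139\right)\right) \left(-26715 - 43771\right) = \left(\frac{1}{10000} + \left(-74 + 4031\right)\right) \left(-70486\right) = \left(\frac{1}{10000} + 3957\right) \left(-70486\right) = \frac{39570001}{10000} \left(-70486\right) = - \frac{1394565545243}{5000}$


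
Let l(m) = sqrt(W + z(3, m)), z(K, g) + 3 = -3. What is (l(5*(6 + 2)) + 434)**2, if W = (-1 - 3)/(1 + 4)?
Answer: (2170 + I*sqrt(170))**2/25 ≈ 1.8835e+5 + 2263.5*I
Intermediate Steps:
z(K, g) = -6 (z(K, g) = -3 - 3 = -6)
W = -4/5 ≈ -0.80000
l(m) = I*sqrt(170)/5 (l(m) = sqrt(-4/5 - 6) = sqrt(-34/5) = I*sqrt(170)/5)
(l(5*(6 + 2)) + 434)**2 = (I*sqrt(170)/5 + 434)**2 = (434 + I*sqrt(170)/5)**2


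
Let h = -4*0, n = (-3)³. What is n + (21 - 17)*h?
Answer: -27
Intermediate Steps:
n = -27
h = 0
n + (21 - 17)*h = -27 + (21 - 17)*0 = -27 + 4*0 = -27 + 0 = -27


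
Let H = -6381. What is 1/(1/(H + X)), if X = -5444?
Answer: -11825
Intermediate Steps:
1/(1/(H + X)) = 1/(1/(-6381 - 5444)) = 1/(1/(-11825)) = 1/(-1/11825) = -11825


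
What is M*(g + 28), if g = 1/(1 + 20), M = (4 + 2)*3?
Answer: 3534/7 ≈ 504.86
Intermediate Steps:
M = 18 (M = 6*3 = 18)
g = 1/21 ≈ 0.047619
M*(g + 28) = 18*(1/21 + 28) = 18*(589/21) = 3534/7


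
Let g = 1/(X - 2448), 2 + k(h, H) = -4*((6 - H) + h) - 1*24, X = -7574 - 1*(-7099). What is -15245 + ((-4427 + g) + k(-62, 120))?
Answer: -55519463/2923 ≈ -18994.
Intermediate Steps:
X = -475 (X = -7574 + 7099 = -475)
k(h, H) = -50 - 4*h + 4*H (k(h, H) = -2 + (-4*((6 - H) + h) - 1*24) = -2 + (-4*(6 + h - H) - 24) = -2 + ((-24 - 4*h + 4*H) - 24) = -2 + (-48 - 4*h + 4*H) = -50 - 4*h + 4*H)
g = -1/2923 (g = 1/(-475 - 2448) = 1/(-2923) = -1/2923 ≈ -0.00034211)
-15245 + ((-4427 + g) + k(-62, 120)) = -15245 + ((-4427 - 1/2923) + (-50 - 4*(-62) + 4*120)) = -15245 + (-12940122/2923 + (-50 + 248 + 480)) = -15245 + (-12940122/2923 + 678) = -15245 - 10958328/2923 = -55519463/2923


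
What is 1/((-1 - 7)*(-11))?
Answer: 1/88 ≈ 0.011364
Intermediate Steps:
1/((-1 - 7)*(-11)) = 1/(-8*(-11)) = 1/88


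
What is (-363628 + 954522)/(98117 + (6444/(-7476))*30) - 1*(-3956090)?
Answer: 241760117733252/61110781 ≈ 3.9561e+6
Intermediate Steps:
(-363628 + 954522)/(98117 + (6444/(-7476))*30) - 1*(-3956090) = 590894/(98117 + (6444*(-1/7476))*30) + 3956090 = 590894/(98117 - 537/623*30) + 3956090 = 590894/(98117 - 16110/623) + 3956090 = 590894/(61110781/623) + 3956090 = 590894*(623/61110781) + 3956090 = 368126962/61110781 + 3956090 = 241760117733252/61110781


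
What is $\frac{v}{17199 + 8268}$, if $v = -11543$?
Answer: $- \frac{11543}{25467} \approx -0.45325$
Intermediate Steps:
$\frac{v}{17199 + 8268} = - \frac{11543}{17199 + 8268} = - \frac{11543}{25467}$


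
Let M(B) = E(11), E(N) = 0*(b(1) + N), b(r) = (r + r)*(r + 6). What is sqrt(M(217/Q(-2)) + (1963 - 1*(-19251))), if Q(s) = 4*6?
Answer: sqrt(21214) ≈ 145.65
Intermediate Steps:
b(r) = 2*r*(6 + r) (b(r) = (2*r)*(6 + r) = 2*r*(6 + r))
Q(s) = 24
E(N) = 0 (E(N) = 0*(2*1*(6 + 1) + N) = 0*(2*1*7 + N) = 0*(14 + N) = 0)
M(B) = 0
sqrt(M(217/Q(-2)) + (1963 - 1*(-19251))) = sqrt(0 + (1963 - 1*(-19251))) = sqrt(0 + (1963 + 19251)) = sqrt(0 + 21214) = sqrt(21214)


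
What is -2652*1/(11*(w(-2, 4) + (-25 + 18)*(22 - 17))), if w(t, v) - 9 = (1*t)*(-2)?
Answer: 1326/121 ≈ 10.959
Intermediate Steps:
w(t, v) = 9 - 2*t (w(t, v) = 9 + (1*t)*(-2) = 9 + t*(-2) = 9 - 2*t)
-2652*1/(11*(w(-2, 4) + (-25 + 18)*(22 - 17))) = -2652*1/(11*((9 - 2*(-2)) + (-25 + 18)*(22 - 17))) = -2652*1/(11*((9 + 4) - 7*5)) = -2652*1/(11*(13 - 35)) = -2652/(11*(-22)) = -2652/(-242) = -2652*(-1/242) = 1326/121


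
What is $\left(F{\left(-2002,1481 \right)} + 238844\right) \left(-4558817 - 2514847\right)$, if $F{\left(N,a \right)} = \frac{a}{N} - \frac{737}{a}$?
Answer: $- \frac{192664764727061952}{114037} \approx -1.6895 \cdot 10^{12}$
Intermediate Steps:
$F{\left(N,a \right)} = - \frac{737}{a} + \frac{a}{N}$
$\left(F{\left(-2002,1481 \right)} + 238844\right) \left(-4558817 - 2514847\right) = \left(\left(- \frac{737}{1481} + \frac{1481}{-2002}\right) + 238844\right) \left(-4558817 - 2514847\right) = \left(\left(\left(-737\right) \frac{1}{1481} + 1481 \left(- \frac{1}{2002}\right)\right) + 238844\right) \left(-7073664\right) = \left(\left(- \frac{737}{1481} - \frac{1481}{2002}\right) + 238844\right) \left(-7073664\right) = \left(- \frac{3668835}{2964962} + 238844\right) \left(-7073664\right) = \frac{708159715093}{2964962} \left(-7073664\right) = - \frac{192664764727061952}{114037}$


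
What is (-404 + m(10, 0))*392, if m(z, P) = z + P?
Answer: -154448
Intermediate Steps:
m(z, P) = P + z
(-404 + m(10, 0))*392 = (-404 + (0 + 10))*392 = (-404 + 10)*392 = -394*392 = -154448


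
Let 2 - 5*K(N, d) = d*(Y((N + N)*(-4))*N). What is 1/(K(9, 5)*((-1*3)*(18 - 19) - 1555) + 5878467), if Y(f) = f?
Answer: 5/24360751 ≈ 2.0525e-7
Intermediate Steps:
K(N, d) = ⅖ + 8*d*N²/5 (K(N, d) = ⅖ - d*((N + N)*(-4))*N/5 = ⅖ - d*((2*N)*(-4))*N/5 = ⅖ - d*(-8*N)*N/5 = ⅖ - d*(-8*N²)/5 = ⅖ - (-8)*d*N²/5 = ⅖ + 8*d*N²/5)
1/(K(9, 5)*((-1*3)*(18 - 19) - 1555) + 5878467) = 1/((⅖ + (8/5)*5*9²)*((-1*3)*(18 - 19) - 1555) + 5878467) = 1/((⅖ + (8/5)*5*81)*(-3*(-1) - 1555) + 5878467) = 1/((⅖ + 648)*(3 - 1555) + 5878467) = 1/((3242/5)*(-1552) + 5878467) = 1/(-5031584/5 + 5878467) = 1/(24360751/5) = 5/24360751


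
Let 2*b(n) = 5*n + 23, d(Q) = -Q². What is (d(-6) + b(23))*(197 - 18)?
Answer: 5907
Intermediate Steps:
b(n) = 23/2 + 5*n/2 (b(n) = (5*n + 23)/2 = (23 + 5*n)/2 = 23/2 + 5*n/2)
(d(-6) + b(23))*(197 - 18) = (-1*(-6)² + (23/2 + (5/2)*23))*(197 - 18) = (-1*36 + (23/2 + 115/2))*179 = (-36 + 69)*179 = 33*179 = 5907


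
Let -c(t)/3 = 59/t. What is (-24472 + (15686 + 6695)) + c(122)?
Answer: -255279/122 ≈ -2092.4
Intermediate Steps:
c(t) = -177/t
(-24472 + (15686 + 6695)) + c(122) = (-24472 + (15686 + 6695)) - 177/122 = (-24472 + 22381) - 177*1/122 = -2091 - 177/122 = -255279/122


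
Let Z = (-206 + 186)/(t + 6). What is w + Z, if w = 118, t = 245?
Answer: 29598/251 ≈ 117.92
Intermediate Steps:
Z = -20/251 (Z = (-206 + 186)/(245 + 6) = -20/251 ≈ -0.079681)
w + Z = 118 - 20/251 = 29598/251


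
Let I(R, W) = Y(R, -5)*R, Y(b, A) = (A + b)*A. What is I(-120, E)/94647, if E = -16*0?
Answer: -25000/31549 ≈ -0.79242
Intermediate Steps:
Y(b, A) = A*(A + b)
E = 0
I(R, W) = R*(25 - 5*R) (I(R, W) = (-5*(-5 + R))*R = (25 - 5*R)*R = R*(25 - 5*R))
I(-120, E)/94647 = (5*(-120)*(5 - 1*(-120)))/94647 = (5*(-120)*(5 + 120))*(1/94647) = (5*(-120)*125)*(1/94647) = -75000*1/94647 = -25000/31549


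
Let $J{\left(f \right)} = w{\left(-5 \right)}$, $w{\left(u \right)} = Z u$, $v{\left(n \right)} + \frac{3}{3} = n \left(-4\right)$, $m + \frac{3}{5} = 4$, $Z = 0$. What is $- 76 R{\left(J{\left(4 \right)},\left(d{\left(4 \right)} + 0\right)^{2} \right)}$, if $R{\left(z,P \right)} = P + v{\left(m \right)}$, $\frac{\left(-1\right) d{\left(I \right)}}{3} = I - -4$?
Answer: $- \frac{213332}{5} \approx -42666.0$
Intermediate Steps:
$m = \frac{17}{5}$ ($m = - \frac{3}{5} + 4 = \frac{17}{5} \approx 3.4$)
$v{\left(n \right)} = -1 - 4 n$ ($v{\left(n \right)} = -1 + n \left(-4\right) = -1 - 4 n$)
$d{\left(I \right)} = -12 - 3 I$ ($d{\left(I \right)} = - 3 \left(I - -4\right) = - 3 \left(I + 4\right) = - 3 \left(4 + I\right) = -12 - 3 I$)
$w{\left(u \right)} = 0$ ($w{\left(u \right)} = 0 u = 0$)
$J{\left(f \right)} = 0$
$R{\left(z,P \right)} = - \frac{73}{5} + P$ ($R{\left(z,P \right)} = P - \frac{73}{5} = - \frac{73}{5} + P$)
$- 76 R{\left(J{\left(4 \right)},\left(d{\left(4 \right)} + 0\right)^{2} \right)} = - 76 \left(- \frac{73}{5} + \left(\left(-12 - 12\right) + 0\right)^{2}\right) = - 76 \left(- \frac{73}{5} + \left(-24 + 0\right)^{2}\right) = - 76 \left(- \frac{73}{5} + \left(-24\right)^{2}\right) = - 76 \left(- \frac{73}{5} + 576\right) = \left(-76\right) \frac{2807}{5} = - \frac{213332}{5}$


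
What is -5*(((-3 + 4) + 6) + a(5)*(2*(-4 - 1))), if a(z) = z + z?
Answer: 465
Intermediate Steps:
a(z) = 2*z
-5*(((-3 + 4) + 6) + a(5)*(2*(-4 - 1))) = -5*(((-3 + 4) + 6) + (2*5)*(2*(-4 - 1))) = -5*((1 + 6) + 10*(2*(-5))) = -5*(7 + 10*(-10)) = -5*(7 - 100) = -5*(-93) = 465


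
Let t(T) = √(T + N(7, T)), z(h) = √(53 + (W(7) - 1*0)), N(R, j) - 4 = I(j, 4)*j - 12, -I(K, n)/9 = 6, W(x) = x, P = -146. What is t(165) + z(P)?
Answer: 2*√15 + I*√8753 ≈ 7.746 + 93.557*I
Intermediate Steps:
I(K, n) = -54 (I(K, n) = -9*6 = -54)
N(R, j) = -8 - 54*j (N(R, j) = 4 + (-54*j - 12) = 4 + (-12 - 54*j) = -8 - 54*j)
z(h) = 2*√15 (z(h) = √(53 + (7 - 1*0)) = √(53 + (7 + 0)) = √(53 + 7) = √60 = 2*√15)
t(T) = √(-8 - 53*T) (t(T) = √(T + (-8 - 54*T)) = √(-8 - 53*T))
t(165) + z(P) = √(-8 - 53*165) + 2*√15 = √(-8 - 8745) + 2*√15 = √(-8753) + 2*√15 = I*√8753 + 2*√15 = 2*√15 + I*√8753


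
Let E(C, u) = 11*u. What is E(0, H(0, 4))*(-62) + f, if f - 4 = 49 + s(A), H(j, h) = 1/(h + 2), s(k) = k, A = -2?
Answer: -188/3 ≈ -62.667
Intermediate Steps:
H(j, h) = 1/(2 + h)
f = 51 (f = 4 + (49 - 2) = 4 + 47 = 51)
E(0, H(0, 4))*(-62) + f = (11/(2 + 4))*(-62) + 51 = (11/6)*(-62) + 51 = -341/3 + 51 = -188/3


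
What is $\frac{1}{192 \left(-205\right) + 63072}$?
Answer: $\frac{1}{23712} \approx 4.2173 \cdot 10^{-5}$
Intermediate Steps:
$\frac{1}{192 \left(-205\right) + 63072} = \frac{1}{-39360 + 63072} = \frac{1}{23712}$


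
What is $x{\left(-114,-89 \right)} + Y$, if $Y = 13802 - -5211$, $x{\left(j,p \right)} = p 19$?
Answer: $17322$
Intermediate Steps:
$x{\left(j,p \right)} = 19 p$
$Y = 19013$ ($Y = 13802 + 5211 = 19013$)
$x{\left(-114,-89 \right)} + Y = 19 \left(-89\right) + 19013 = -1691 + 19013 = 17322$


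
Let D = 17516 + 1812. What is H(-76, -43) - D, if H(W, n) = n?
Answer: -19371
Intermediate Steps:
D = 19328
H(-76, -43) - D = -43 - 1*19328 = -43 - 19328 = -19371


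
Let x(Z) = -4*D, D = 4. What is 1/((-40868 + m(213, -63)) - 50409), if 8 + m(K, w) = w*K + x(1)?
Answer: -1/104720 ≈ -9.5493e-6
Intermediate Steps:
x(Z) = -16 (x(Z) = -4*4 = -16)
m(K, w) = -24 + K*w (m(K, w) = -8 + (w*K - 16) = -8 + (K*w - 16) = -8 + (-16 + K*w) = -24 + K*w)
1/((-40868 + m(213, -63)) - 50409) = 1/((-40868 + (-24 + 213*(-63))) - 50409) = 1/((-40868 + (-24 - 13419)) - 50409) = 1/((-40868 - 13443) - 50409) = 1/(-54311 - 50409) = 1/(-104720) = -1/104720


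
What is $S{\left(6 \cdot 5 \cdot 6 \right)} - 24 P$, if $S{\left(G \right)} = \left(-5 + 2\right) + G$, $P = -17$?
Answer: $585$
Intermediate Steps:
$S{\left(G \right)} = -3 + G$
$S{\left(6 \cdot 5 \cdot 6 \right)} - 24 P = \left(-3 + 6 \cdot 5 \cdot 6\right) - -408 = \left(-3 + 30 \cdot 6\right) + 408 = \left(-3 + 180\right) + 408 = 177 + 408 = 585$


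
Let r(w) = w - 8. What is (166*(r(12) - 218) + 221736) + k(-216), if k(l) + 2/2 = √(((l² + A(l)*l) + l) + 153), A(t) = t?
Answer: 186211 + 3*√10361 ≈ 1.8652e+5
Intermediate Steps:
r(w) = -8 + w
k(l) = -1 + √(153 + l + 2*l²) (k(l) = -1 + √(((l² + l*l) + l) + 153) = -1 + √(((l² + l²) + l) + 153) = -1 + √((2*l² + l) + 153) = -1 + √((l + 2*l²) + 153) = -1 + √(153 + l + 2*l²))
(166*(r(12) - 218) + 221736) + k(-216) = (166*((-8 + 12) - 218) + 221736) + (-1 + √(153 - 216 + 2*(-216)²)) = (166*(4 - 218) + 221736) + (-1 + √(153 - 216 + 2*46656)) = (166*(-214) + 221736) + (-1 + √(153 - 216 + 93312)) = (-35524 + 221736) + (-1 + √93249) = 186212 + (-1 + 3*√10361) = 186211 + 3*√10361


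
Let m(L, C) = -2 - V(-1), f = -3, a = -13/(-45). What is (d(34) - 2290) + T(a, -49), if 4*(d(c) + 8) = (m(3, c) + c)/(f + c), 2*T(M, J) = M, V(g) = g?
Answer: -12820549/5580 ≈ -2297.6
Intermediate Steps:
a = 13/45 (a = -13*(-1/45) = 13/45 ≈ 0.28889)
T(M, J) = M/2
m(L, C) = -1 (m(L, C) = -2 - 1*(-1) = -2 + 1 = -1)
d(c) = -8 + (-1 + c)/(4*(-3 + c)) (d(c) = -8 + ((-1 + c)/(-3 + c))/4 = -8 + (-1 + c)/(4*(-3 + c)))
(d(34) - 2290) + T(a, -49) = ((95 - 31*34)/(4*(-3 + 34)) - 2290) + (½)*(13/45) = ((¼)*(95 - 1054)/31 - 2290) + 13/90 = ((¼)*(1/31)*(-959) - 2290) + 13/90 = (-959/124 - 2290) + 13/90 = -284919/124 + 13/90 = -12820549/5580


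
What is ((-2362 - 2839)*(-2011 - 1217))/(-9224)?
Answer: -4197207/2306 ≈ -1820.1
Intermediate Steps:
((-2362 - 2839)*(-2011 - 1217))/(-9224) = -5201*(-3228)*(-1/9224) = 16788828*(-1/9224) = -4197207/2306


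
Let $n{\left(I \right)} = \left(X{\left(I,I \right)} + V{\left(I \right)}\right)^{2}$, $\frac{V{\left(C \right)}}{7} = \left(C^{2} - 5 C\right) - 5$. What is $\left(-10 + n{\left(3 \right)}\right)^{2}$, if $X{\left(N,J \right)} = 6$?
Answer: $25310961$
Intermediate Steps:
$V{\left(C \right)} = -35 - 35 C + 7 C^{2}$ ($V{\left(C \right)} = 7 \left(\left(C^{2} - 5 C\right) - 5\right) = 7 \left(-5 + C^{2} - 5 C\right) = -35 - 35 C + 7 C^{2}$)
$n{\left(I \right)} = \left(-29 - 35 I + 7 I^{2}\right)^{2}$ ($n{\left(I \right)} = \left(6 - \left(35 - 7 I^{2} + 35 I\right)\right)^{2} = \left(-29 - 35 I + 7 I^{2}\right)^{2}$)
$\left(-10 + n{\left(3 \right)}\right)^{2} = \left(-10 + \left(29 - 7 \cdot 3^{2} + 35 \cdot 3\right)^{2}\right)^{2} = \left(-10 + \left(29 - 63 + 105\right)^{2}\right)^{2} = \left(-10 + 71^{2}\right)^{2} = \left(-10 + 5041\right)^{2} = 5031^{2} = 25310961$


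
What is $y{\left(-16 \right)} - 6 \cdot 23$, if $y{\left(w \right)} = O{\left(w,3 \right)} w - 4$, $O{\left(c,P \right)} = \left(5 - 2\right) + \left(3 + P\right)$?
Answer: $-286$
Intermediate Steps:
$O{\left(c,P \right)} = 6 + P$ ($O{\left(c,P \right)} = 3 + \left(3 + P\right) = 6 + P$)
$y{\left(w \right)} = -4 + 9 w$ ($y{\left(w \right)} = \left(6 + 3\right) w - 4 = 9 w - 4 = -4 + 9 w$)
$y{\left(-16 \right)} - 6 \cdot 23 = \left(-4 + 9 \left(-16\right)\right) - 6 \cdot 23 = \left(-4 - 144\right) - 138 = -148 - 138 = -286$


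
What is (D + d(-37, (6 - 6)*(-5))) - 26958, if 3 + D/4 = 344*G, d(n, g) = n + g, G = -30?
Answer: -68287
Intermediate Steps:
d(n, g) = g + n
D = -41292 (D = -12 + 4*(344*(-30)) = -12 + 4*(-10320) = -12 - 41280 = -41292)
(D + d(-37, (6 - 6)*(-5))) - 26958 = (-41292 + ((6 - 6)*(-5) - 37)) - 26958 = (-41292 + (0*(-5) - 37)) - 26958 = (-41292 + (0 - 37)) - 26958 = (-41292 - 37) - 26958 = -41329 - 26958 = -68287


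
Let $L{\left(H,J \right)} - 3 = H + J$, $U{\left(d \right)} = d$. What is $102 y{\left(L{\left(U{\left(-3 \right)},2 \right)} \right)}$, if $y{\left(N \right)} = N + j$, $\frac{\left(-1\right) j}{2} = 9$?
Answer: $-1632$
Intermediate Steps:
$j = -18$ ($j = \left(-2\right) 9 = -18$)
$L{\left(H,J \right)} = 3 + H + J$ ($L{\left(H,J \right)} = 3 + \left(H + J\right) = 3 + H + J$)
$y{\left(N \right)} = -18 + N$ ($y{\left(N \right)} = N - 18 = -18 + N$)
$102 y{\left(L{\left(U{\left(-3 \right)},2 \right)} \right)} = 102 \left(-18 + \left(3 - 3 + 2\right)\right) = 102 \left(-18 + 2\right) = 102 \left(-16\right) = -1632$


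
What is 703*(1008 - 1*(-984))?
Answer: 1400376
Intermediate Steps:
703*(1008 - 1*(-984)) = 703*(1008 + 984) = 703*1992 = 1400376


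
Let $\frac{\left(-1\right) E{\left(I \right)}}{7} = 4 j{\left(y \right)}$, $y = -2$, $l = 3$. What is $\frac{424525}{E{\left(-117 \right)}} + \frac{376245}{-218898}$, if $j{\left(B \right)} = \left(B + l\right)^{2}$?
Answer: $- \frac{5163233795}{340508} \approx -15163.0$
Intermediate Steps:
$j{\left(B \right)} = \left(3 + B\right)^{2}$ ($j{\left(B \right)} = \left(B + 3\right)^{2} = \left(3 + B\right)^{2}$)
$E{\left(I \right)} = -28$ ($E{\left(I \right)} = - 7 \cdot 4 \left(3 - 2\right)^{2} = - 7 \cdot 4 \cdot 1^{2} = - 7 \cdot 4 \cdot 1 = \left(-7\right) 4 = -28$)
$\frac{424525}{E{\left(-117 \right)}} + \frac{376245}{-218898} = \frac{424525}{-28} + \frac{376245}{-218898} = 424525 \left(- \frac{1}{28}\right) + 376245 \left(- \frac{1}{218898}\right) = - \frac{424525}{28} - \frac{41805}{24322} = - \frac{5163233795}{340508}$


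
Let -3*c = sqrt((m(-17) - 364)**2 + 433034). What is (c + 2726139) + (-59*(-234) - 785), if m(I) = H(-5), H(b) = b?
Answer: 2739160 - sqrt(569195)/3 ≈ 2.7389e+6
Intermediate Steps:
m(I) = -5
c = -sqrt(569195)/3 (c = -sqrt((-5 - 364)**2 + 433034)/3 = -sqrt((-369)**2 + 433034)/3 = -sqrt(136161 + 433034)/3 = -sqrt(569195)/3 ≈ -251.48)
(c + 2726139) + (-59*(-234) - 785) = (-sqrt(569195)/3 + 2726139) + (-59*(-234) - 785) = (2726139 - sqrt(569195)/3) + (13806 - 785) = (2726139 - sqrt(569195)/3) + 13021 = 2739160 - sqrt(569195)/3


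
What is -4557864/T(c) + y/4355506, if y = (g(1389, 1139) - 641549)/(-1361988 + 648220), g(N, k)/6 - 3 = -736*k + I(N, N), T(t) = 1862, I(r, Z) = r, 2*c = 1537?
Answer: -7084791213172510105/2894312170952048 ≈ -2447.8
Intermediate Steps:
c = 1537/2 (c = (1/2)*1537 = 1537/2 ≈ 768.50)
g(N, k) = 18 - 4416*k + 6*N (g(N, k) = 18 + 6*(-736*k + N) = 18 + 6*(N - 736*k) = 18 + (-4416*k + 6*N) = 18 - 4416*k + 6*N)
y = 5663021/713768 (y = ((18 - 4416*1139 + 6*1389) - 641549)/(-1361988 + 648220) = ((18 - 5029824 + 8334) - 641549)/(-713768) = (-5021472 - 641549)*(-1/713768) = -5663021*(-1/713768) = 5663021/713768 ≈ 7.9340)
-4557864/T(c) + y/4355506 = -4557864/1862 + (5663021/713768)/4355506 = -4557864*1/1862 + (5663021/713768)*(1/4355506) = -2278932/931 + 5663021/3108820806608 = -7084791213172510105/2894312170952048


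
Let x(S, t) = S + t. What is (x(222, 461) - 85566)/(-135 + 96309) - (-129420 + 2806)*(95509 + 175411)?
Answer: 3298986022484237/96174 ≈ 3.4302e+10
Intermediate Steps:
(x(222, 461) - 85566)/(-135 + 96309) - (-129420 + 2806)*(95509 + 175411) = ((222 + 461) - 85566)/(-135 + 96309) - (-129420 + 2806)*(95509 + 175411) = (683 - 85566)/96174 - (-126614)*270920 = -84883*1/96174 - 1*(-34302264880) = -84883/96174 + 34302264880 = 3298986022484237/96174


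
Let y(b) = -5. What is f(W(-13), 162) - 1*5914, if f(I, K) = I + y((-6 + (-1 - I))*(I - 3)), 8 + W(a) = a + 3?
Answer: -5937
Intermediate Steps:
W(a) = -5 + a (W(a) = -8 + (a + 3) = -8 + (3 + a) = -5 + a)
f(I, K) = -5 + I (f(I, K) = I - 5 = -5 + I)
f(W(-13), 162) - 1*5914 = (-5 + (-5 - 13)) - 1*5914 = (-5 - 18) - 5914 = -23 - 5914 = -5937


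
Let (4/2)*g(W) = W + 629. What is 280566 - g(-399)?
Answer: 280451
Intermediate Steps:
g(W) = 629/2 + W/2 (g(W) = (W + 629)/2 = (629 + W)/2 = 629/2 + W/2)
280566 - g(-399) = 280566 - (629/2 + (½)*(-399)) = 280566 - (629/2 - 399/2) = 280566 - 1*115 = 280566 - 115 = 280451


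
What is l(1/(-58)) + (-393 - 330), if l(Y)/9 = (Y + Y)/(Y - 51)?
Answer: -2139339/2959 ≈ -722.99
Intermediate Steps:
l(Y) = 18*Y/(-51 + Y) (l(Y) = 9*((Y + Y)/(Y - 51)) = 9*((2*Y)/(-51 + Y)) = 9*(2*Y/(-51 + Y)) = 18*Y/(-51 + Y))
l(1/(-58)) + (-393 - 330) = 18/(-58*(-51 + 1/(-58))) + (-393 - 330) = 18*(-1/58)/(-51 - 1/58) - 723 = 18*(-1/58)/(-2959/58) - 723 = 18*(-1/58)*(-58/2959) - 723 = 18/2959 - 723 = -2139339/2959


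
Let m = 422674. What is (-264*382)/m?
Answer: -50424/211337 ≈ -0.23860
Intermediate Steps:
(-264*382)/m = -264*382/422674 = -100848*1/422674 = -50424/211337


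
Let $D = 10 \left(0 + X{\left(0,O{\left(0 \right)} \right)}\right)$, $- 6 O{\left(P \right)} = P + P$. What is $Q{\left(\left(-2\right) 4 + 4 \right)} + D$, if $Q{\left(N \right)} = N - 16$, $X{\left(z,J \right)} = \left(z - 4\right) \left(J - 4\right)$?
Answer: $140$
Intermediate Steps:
$O{\left(P \right)} = - \frac{P}{3}$ ($O{\left(P \right)} = - \frac{P + P}{6} = - \frac{2 P}{6} = - \frac{P}{3}$)
$X{\left(z,J \right)} = \left(-4 + J\right) \left(-4 + z\right)$ ($X{\left(z,J \right)} = \left(-4 + z\right) \left(-4 + J\right) = \left(-4 + J\right) \left(-4 + z\right)$)
$D = 160$ ($D = 10 \left(0 + \left(16 - 4 \left(\left(- \frac{1}{3}\right) 0\right) - 0 + \left(- \frac{1}{3}\right) 0 \cdot 0\right)\right) = 10 \left(0 + \left(16 - 0 + 0 + 0 \cdot 0\right)\right) = 10 \left(0 + \left(16 + 0 + 0 + 0\right)\right) = 10 \left(0 + 16\right) = 10 \cdot 16 = 160$)
$Q{\left(N \right)} = -16 + N$
$Q{\left(\left(-2\right) 4 + 4 \right)} + D = \left(-16 + \left(\left(-2\right) 4 + 4\right)\right) + 160 = \left(-16 + \left(-8 + 4\right)\right) + 160 = \left(-16 - 4\right) + 160 = -20 + 160 = 140$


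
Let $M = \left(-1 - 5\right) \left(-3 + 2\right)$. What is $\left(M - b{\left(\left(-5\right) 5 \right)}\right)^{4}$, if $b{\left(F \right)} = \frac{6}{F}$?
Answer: $\frac{592240896}{390625} \approx 1516.1$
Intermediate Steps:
$M = 6$ ($M = \left(-6\right) \left(-1\right) = 6$)
$\left(M - b{\left(\left(-5\right) 5 \right)}\right)^{4} = \left(6 - \frac{6}{\left(-5\right) 5}\right)^{4} = \left(6 - \frac{6}{-25}\right)^{4} = \left(6 - 6 \left(- \frac{1}{25}\right)\right)^{4} = \left(6 - - \frac{6}{25}\right)^{4} = \left(6 + \frac{6}{25}\right)^{4} = \left(\frac{156}{25}\right)^{4} = \frac{592240896}{390625}$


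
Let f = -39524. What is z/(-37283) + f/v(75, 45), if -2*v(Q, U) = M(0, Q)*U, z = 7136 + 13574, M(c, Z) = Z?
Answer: 2877250334/125830125 ≈ 22.866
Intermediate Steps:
z = 20710
v(Q, U) = -Q*U/2
z/(-37283) + f/v(75, 45) = 20710/(-37283) - 39524/((-1/2*75*45)) = 20710*(-1/37283) - 39524/(-3375/2) = -20710/37283 - 39524*(-2/3375) = -20710/37283 + 79048/3375 = 2877250334/125830125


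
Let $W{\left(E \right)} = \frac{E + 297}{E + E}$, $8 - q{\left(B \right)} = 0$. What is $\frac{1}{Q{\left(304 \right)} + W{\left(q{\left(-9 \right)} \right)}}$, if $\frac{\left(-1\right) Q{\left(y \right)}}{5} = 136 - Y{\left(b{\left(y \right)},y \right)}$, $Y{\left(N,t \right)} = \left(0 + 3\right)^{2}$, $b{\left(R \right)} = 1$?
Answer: $- \frac{16}{9855} \approx -0.0016235$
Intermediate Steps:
$q{\left(B \right)} = 8$ ($q{\left(B \right)} = 8 - 0 = 8 + 0 = 8$)
$W{\left(E \right)} = \frac{297 + E}{2 E}$
$Y{\left(N,t \right)} = 9$ ($Y{\left(N,t \right)} = 3^{2} = 9$)
$Q{\left(y \right)} = -635$ ($Q{\left(y \right)} = - 5 \left(136 - 9\right) = \left(-5\right) 127 = -635$)
$\frac{1}{Q{\left(304 \right)} + W{\left(q{\left(-9 \right)} \right)}} = \frac{1}{-635 + \frac{297 + 8}{2 \cdot 8}} = \frac{1}{-635 + \frac{1}{2} \cdot \frac{1}{8} \cdot 305} = \frac{1}{-635 + \frac{305}{16}} = \frac{1}{- \frac{9855}{16}} = - \frac{16}{9855}$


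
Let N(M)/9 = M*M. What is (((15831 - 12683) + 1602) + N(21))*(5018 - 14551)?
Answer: -83118227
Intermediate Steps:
N(M) = 9*M² (N(M) = 9*(M*M) = 9*M²)
(((15831 - 12683) + 1602) + N(21))*(5018 - 14551) = (((15831 - 12683) + 1602) + 9*21²)*(5018 - 14551) = ((3148 + 1602) + 9*441)*(-9533) = (4750 + 3969)*(-9533) = 8719*(-9533) = -83118227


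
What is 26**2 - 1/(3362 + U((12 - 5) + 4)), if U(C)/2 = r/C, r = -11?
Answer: 2271359/3360 ≈ 676.00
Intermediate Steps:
U(C) = -22/C (U(C) = 2*(-11/C) = -22/C)
26**2 - 1/(3362 + U((12 - 5) + 4)) = 26**2 - 1/(3362 - 22/((12 - 5) + 4)) = 676 - 1/(3362 - 22/(7 + 4)) = 676 - 1/(3362 - 22/11) = 676 - 1/(3362 - 22*1/11) = 676 - 1/(3362 - 2) = 676 - 1/3360 = 2271359/3360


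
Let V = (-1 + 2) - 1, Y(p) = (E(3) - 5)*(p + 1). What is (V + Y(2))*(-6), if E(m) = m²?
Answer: -72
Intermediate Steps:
Y(p) = 4 + 4*p (Y(p) = (3² - 5)*(p + 1) = (9 - 5)*(1 + p) = 4*(1 + p) = 4 + 4*p)
V = 0 (V = 1 - 1 = 0)
(V + Y(2))*(-6) = (0 + (4 + 4*2))*(-6) = (0 + (4 + 8))*(-6) = (0 + 12)*(-6) = 12*(-6) = -72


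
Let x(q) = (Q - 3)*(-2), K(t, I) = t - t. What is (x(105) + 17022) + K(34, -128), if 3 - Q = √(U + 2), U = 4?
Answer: 17022 + 2*√6 ≈ 17027.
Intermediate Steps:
K(t, I) = 0
Q = 3 - √6 (Q = 3 - √(4 + 2) = 3 - √6 ≈ 0.55051)
x(q) = 2*√6 (x(q) = ((3 - √6) - 3)*(-2) = -√6*(-2) = 2*√6)
(x(105) + 17022) + K(34, -128) = (2*√6 + 17022) + 0 = (17022 + 2*√6) + 0 = 17022 + 2*√6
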